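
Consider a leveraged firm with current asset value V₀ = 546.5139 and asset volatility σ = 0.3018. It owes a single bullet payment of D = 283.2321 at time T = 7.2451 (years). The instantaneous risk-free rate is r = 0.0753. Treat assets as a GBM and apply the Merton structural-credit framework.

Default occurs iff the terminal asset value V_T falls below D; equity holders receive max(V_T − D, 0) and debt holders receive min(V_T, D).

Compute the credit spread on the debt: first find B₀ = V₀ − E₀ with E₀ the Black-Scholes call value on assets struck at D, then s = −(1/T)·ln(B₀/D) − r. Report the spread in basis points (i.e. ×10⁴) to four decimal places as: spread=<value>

d₁ = [ln(V₀/D) + (r + σ²/2)T] / (σ√T)
   = [ln(546.5139/283.2321) + (0.0753 + 0.5·0.3018²)·7.2451] / (0.3018·√7.2451)
   = [0.657293 + 0.875510] / 0.812347 = 1.886882
d₂ = d₁ − σ√T = 1.886882 − 0.812347 = 1.074536
N(d₁) = 0.970412,  N(d₂) = 0.858709,  e^(−rT) = 0.579519
E₀ = V₀·N(d₁) − D·e^(−rT)·N(d₂)
   = 546.5139·0.970412 − 283.2321·0.579519·0.858709 = 389.396441
B₀ = V₀ − E₀ = 546.5139 − 389.396441 = 157.117459
spread = −(1/T)·ln(B₀/D) − r = −(1/7.2451)·ln(157.117459/283.2321) − 0.0753 = 0.00603401
in basis points: 0.00603401 × 10⁴ = 60.3401 bp

spread=60.3401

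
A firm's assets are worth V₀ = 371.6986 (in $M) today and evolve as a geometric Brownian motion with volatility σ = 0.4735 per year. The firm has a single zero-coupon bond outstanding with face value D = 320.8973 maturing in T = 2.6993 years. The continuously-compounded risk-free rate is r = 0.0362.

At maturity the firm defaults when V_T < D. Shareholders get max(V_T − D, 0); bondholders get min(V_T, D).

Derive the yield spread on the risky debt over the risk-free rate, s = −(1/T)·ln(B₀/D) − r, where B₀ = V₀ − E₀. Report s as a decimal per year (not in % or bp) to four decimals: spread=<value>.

d₁ = [ln(V₀/D) + (r + σ²/2)T] / (σ√T)
   = [ln(371.6986/320.8973) + (0.0362 + 0.5·0.4735²)·2.6993] / (0.4735·√2.6993)
   = [0.146962 + 0.400309] / 0.777939 = 0.703489
d₂ = d₁ − σ√T = 0.703489 − 0.777939 = -0.074450
N(d₁) = 0.759124,  N(d₂) = 0.470326,  e^(−rT) = 0.906908
E₀ = V₀·N(d₁) − D·e^(−rT)·N(d₂)
   = 371.6986·0.759124 − 320.8973·0.906908·0.470326 = 145.289204
B₀ = V₀ − E₀ = 371.6986 − 145.289204 = 226.409396
spread = −(1/T)·ln(B₀/D) − r = −(1/2.6993)·ln(226.409396/320.8973) − 0.0362 = 0.09300990

spread=0.0930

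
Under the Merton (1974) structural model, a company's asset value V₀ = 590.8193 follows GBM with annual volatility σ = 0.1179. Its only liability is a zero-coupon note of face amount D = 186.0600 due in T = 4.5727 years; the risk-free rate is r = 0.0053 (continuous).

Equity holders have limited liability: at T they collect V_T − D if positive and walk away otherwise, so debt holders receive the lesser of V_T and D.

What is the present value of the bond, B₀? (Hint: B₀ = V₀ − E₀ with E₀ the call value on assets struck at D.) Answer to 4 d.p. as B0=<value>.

d₁ = [ln(V₀/D) + (r + σ²/2)T] / (σ√T)
   = [ln(590.8193/186.0600) + (0.0053 + 0.5·0.1179²)·4.5727] / (0.1179·√4.5727)
   = [1.155441 + 0.056017] / 0.252116 = 4.805162
d₂ = d₁ − σ√T = 4.805162 − 0.252116 = 4.553046
N(d₁) = 0.999999,  N(d₂) = 0.999997,  e^(−rT) = 0.976056
E₀ = V₀·N(d₁) − D·e^(−rT)·N(d₂)
   = 590.8193·0.999999 − 186.0600·0.976056·0.999997 = 409.214343
B₀ = V₀ − E₀ = 590.8193 − 409.214343 = 181.604957

B0=181.6050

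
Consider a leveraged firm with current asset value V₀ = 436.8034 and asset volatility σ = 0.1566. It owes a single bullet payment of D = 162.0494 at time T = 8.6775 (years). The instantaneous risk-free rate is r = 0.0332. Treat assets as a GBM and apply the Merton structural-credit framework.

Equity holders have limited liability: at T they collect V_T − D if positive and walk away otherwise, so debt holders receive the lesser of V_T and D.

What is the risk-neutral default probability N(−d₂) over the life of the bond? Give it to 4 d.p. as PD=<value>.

d₁ = [ln(V₀/D) + (r + σ²/2)T] / (σ√T)
   = [ln(436.8034/162.0494) + (0.0332 + 0.5·0.1566²)·8.6775] / (0.1566·√8.6775)
   = [0.991582 + 0.394495] / 0.461306 = 3.004680
d₂ = d₁ − σ√T = 3.004680 − 0.461306 = 2.543374
risk-neutral PD = N(−d₂) = N(-2.543374) = 0.005489

PD=0.0055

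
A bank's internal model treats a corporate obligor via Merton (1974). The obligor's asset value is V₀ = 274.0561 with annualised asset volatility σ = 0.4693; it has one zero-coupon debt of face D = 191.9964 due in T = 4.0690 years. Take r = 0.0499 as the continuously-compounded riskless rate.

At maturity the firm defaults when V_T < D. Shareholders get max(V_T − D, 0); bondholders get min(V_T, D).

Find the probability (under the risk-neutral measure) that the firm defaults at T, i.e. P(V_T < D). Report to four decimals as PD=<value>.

PD=0.4534

d₁ = [ln(V₀/D) + (r + σ²/2)T] / (σ√T)
   = [ln(274.0561/191.9964) + (0.0499 + 0.5·0.4693²)·4.0690] / (0.4693·√4.0690)
   = [0.355856 + 0.651126] / 0.946661 = 1.063721
d₂ = d₁ − σ√T = 1.063721 − 0.946661 = 0.117060
risk-neutral PD = N(−d₂) = N(-0.117060) = 0.453406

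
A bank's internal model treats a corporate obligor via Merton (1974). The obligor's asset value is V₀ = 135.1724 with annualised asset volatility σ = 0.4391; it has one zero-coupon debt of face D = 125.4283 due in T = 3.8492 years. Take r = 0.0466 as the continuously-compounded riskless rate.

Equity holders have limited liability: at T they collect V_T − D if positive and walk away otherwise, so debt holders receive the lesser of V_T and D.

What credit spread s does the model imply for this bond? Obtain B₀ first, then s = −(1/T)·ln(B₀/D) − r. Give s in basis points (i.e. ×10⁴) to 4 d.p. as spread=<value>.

spread=755.2465

d₁ = [ln(V₀/D) + (r + σ²/2)T] / (σ√T)
   = [ln(135.1724/125.4283) + (0.0466 + 0.5·0.4391²)·3.8492] / (0.4391·√3.8492)
   = [0.074817 + 0.550453] / 0.861487 = 0.725802
d₂ = d₁ − σ√T = 0.725802 − 0.861487 = -0.135684
N(d₁) = 0.766020,  N(d₂) = 0.446035,  e^(−rT) = 0.835794
E₀ = V₀·N(d₁) − D·e^(−rT)·N(d₂)
   = 135.1724·0.766020 − 125.4283·0.835794·0.446035 = 56.785873
B₀ = V₀ − E₀ = 135.1724 − 56.785873 = 78.386527
spread = −(1/T)·ln(B₀/D) − r = −(1/3.8492)·ln(78.386527/125.4283) − 0.0466 = 0.07552465
in basis points: 0.07552465 × 10⁴ = 755.2465 bp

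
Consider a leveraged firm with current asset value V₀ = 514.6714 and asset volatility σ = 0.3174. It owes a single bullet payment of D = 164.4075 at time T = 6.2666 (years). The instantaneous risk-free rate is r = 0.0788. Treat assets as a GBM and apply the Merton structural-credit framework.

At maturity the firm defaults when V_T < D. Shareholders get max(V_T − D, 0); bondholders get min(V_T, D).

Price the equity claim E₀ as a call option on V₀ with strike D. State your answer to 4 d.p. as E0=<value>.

E0=415.5660

d₁ = [ln(V₀/D) + (r + σ²/2)T] / (σ√T)
   = [ln(514.6714/164.4075) + (0.0788 + 0.5·0.3174²)·6.2666] / (0.3174·√6.2666)
   = [1.141181 + 0.809465] / 0.794553 = 2.455023
d₂ = d₁ − σ√T = 2.455023 − 0.794553 = 1.660470
N(d₁) = 0.992956,  N(d₂) = 0.951590,  e^(−rT) = 0.610298
E₀ = V₀·N(d₁) − D·e^(−rT)·N(d₂)
   = 514.6714·0.992956 − 164.4075·0.610298·0.951590 = 415.565955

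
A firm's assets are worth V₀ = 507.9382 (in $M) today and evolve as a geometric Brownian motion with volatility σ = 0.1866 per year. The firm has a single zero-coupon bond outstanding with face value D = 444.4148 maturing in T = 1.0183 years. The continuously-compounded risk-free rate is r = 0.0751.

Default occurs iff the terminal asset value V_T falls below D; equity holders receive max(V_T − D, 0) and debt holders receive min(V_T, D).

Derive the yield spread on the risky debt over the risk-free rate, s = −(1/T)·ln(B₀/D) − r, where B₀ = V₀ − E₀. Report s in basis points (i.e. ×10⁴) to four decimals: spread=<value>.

spread=137.1922

d₁ = [ln(V₀/D) + (r + σ²/2)T] / (σ√T)
   = [ln(507.9382/444.4148) + (0.0751 + 0.5·0.1866²)·1.0183] / (0.1866·√1.0183)
   = [0.133601 + 0.094203] / 0.188300 = 1.209796
d₂ = d₁ − σ√T = 1.209796 − 0.188300 = 1.021496
N(d₁) = 0.886821,  N(d₂) = 0.846490,  e^(−rT) = 0.926377
E₀ = V₀·N(d₁) − D·e^(−rT)·N(d₂)
   = 507.9382·0.886821 − 444.4148·0.926377·0.846490 = 101.954199
B₀ = V₀ − E₀ = 507.9382 − 101.954199 = 405.984001
spread = −(1/T)·ln(B₀/D) − r = −(1/1.0183)·ln(405.984001/444.4148) − 0.0751 = 0.01371922
in basis points: 0.01371922 × 10⁴ = 137.1922 bp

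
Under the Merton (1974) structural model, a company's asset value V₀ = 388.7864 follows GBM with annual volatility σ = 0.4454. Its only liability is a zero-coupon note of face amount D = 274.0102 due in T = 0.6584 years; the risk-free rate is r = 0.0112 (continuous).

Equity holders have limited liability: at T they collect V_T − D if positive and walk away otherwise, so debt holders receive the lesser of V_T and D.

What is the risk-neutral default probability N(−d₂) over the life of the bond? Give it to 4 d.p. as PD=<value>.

d₁ = [ln(V₀/D) + (r + σ²/2)T] / (σ√T)
   = [ln(388.7864/274.0102) + (0.0112 + 0.5·0.4454²)·0.6584] / (0.4454·√0.6584)
   = [0.349865 + 0.072681] / 0.361406 = 1.169173
d₂ = d₁ − σ√T = 1.169173 − 0.361406 = 0.807767
risk-neutral PD = N(−d₂) = N(-0.807767) = 0.209612

PD=0.2096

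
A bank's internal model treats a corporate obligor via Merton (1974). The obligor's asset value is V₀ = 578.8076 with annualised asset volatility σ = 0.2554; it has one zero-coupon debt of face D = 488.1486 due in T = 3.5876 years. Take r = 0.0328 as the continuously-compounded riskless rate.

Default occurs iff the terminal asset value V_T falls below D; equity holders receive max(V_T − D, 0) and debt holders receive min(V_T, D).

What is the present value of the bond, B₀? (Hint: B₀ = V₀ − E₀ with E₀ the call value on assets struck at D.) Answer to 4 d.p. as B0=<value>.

d₁ = [ln(V₀/D) + (r + σ²/2)T] / (σ√T)
   = [ln(578.8076/488.1486) + (0.0328 + 0.5·0.2554²)·3.5876] / (0.2554·√3.5876)
   = [0.170350 + 0.234681] / 0.483752 = 0.837271
d₂ = d₁ − σ√T = 0.837271 − 0.483752 = 0.353519
N(d₁) = 0.798780,  N(d₂) = 0.638150,  e^(−rT) = 0.888986
E₀ = V₀·N(d₁) − D·e^(−rT)·N(d₂)
   = 578.8076·0.798780 − 488.1486·0.888986·0.638150 = 185.409776
B₀ = V₀ − E₀ = 578.8076 − 185.409776 = 393.397824

B0=393.3978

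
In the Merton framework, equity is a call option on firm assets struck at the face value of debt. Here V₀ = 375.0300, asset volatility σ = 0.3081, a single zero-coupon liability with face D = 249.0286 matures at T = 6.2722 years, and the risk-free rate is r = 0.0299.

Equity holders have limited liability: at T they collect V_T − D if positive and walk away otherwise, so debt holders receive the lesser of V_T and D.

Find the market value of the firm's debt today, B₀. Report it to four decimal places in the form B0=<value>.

d₁ = [ln(V₀/D) + (r + σ²/2)T] / (σ√T)
   = [ln(375.0300/249.0286) + (0.0299 + 0.5·0.3081²)·6.2722] / (0.3081·√6.2722)
   = [0.409438 + 0.485235] / 0.771617 = 1.159479
d₂ = d₁ − σ√T = 1.159479 − 0.771617 = 0.387862
N(d₁) = 0.876869,  N(d₂) = 0.650941,  e^(−rT) = 0.828997
E₀ = V₀·N(d₁) − D·e^(−rT)·N(d₂)
   = 375.0300·0.876869 − 249.0286·0.828997·0.650941 = 194.469533
B₀ = V₀ − E₀ = 375.0300 − 194.469533 = 180.560467

B0=180.5605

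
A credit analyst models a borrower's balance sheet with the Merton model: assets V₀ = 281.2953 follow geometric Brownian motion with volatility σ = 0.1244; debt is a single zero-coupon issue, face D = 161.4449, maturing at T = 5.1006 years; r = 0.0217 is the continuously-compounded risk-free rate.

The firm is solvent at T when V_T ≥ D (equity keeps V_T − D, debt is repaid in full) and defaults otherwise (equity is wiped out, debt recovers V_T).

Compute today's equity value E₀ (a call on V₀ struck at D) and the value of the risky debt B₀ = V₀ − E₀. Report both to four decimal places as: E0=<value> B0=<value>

d₁ = [ln(V₀/D) + (r + σ²/2)T] / (σ√T)
   = [ln(281.2953/161.4449) + (0.0217 + 0.5·0.1244²)·5.1006] / (0.1244·√5.1006)
   = [0.555241 + 0.150150] / 0.280951 = 2.510723
d₂ = d₁ − σ√T = 2.510723 − 0.280951 = 2.229772
N(d₁) = 0.993976,  N(d₂) = 0.987119,  e^(−rT) = 0.895222
E₀ = V₀·N(d₁) − D·e^(−rT)·N(d₂)
   = 281.2953·0.993976 − 161.4449·0.895222·0.987119 = 136.933339
B₀ = V₀ − E₀ = 281.2953 − 136.933339 = 144.361961

E0=136.9333 B0=144.3620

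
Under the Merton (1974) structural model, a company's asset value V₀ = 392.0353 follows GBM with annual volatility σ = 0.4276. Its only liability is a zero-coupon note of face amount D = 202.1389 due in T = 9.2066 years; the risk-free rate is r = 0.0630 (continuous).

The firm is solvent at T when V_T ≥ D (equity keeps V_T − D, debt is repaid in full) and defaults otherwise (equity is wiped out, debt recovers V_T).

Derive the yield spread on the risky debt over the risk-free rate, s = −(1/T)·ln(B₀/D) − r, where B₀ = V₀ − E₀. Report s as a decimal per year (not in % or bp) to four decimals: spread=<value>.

d₁ = [ln(V₀/D) + (r + σ²/2)T] / (σ√T)
   = [ln(392.0353/202.1389) + (0.0630 + 0.5·0.4276²)·9.2066] / (0.4276·√9.2066)
   = [0.662397 + 1.421691] / 1.297440 = 1.606308
d₂ = d₁ − σ√T = 1.606308 − 1.297440 = 0.308868
N(d₁) = 0.945897,  N(d₂) = 0.621289,  e^(−rT) = 0.559890
E₀ = V₀·N(d₁) − D·e^(−rT)·N(d₂)
   = 392.0353·0.945897 − 202.1389·0.559890·0.621289 = 300.510304
B₀ = V₀ − E₀ = 392.0353 − 300.510304 = 91.524996
spread = −(1/T)·ln(B₀/D) − r = −(1/9.2066)·ln(91.524996/202.1389) − 0.0630 = 0.02306250

spread=0.0231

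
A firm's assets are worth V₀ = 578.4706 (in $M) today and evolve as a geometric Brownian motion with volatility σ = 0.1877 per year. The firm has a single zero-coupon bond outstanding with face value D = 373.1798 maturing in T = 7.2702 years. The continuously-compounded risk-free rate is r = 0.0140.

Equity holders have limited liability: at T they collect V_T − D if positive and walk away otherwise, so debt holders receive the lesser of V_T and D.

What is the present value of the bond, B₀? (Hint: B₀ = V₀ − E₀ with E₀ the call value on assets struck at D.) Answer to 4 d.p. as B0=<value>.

d₁ = [ln(V₀/D) + (r + σ²/2)T] / (σ√T)
   = [ln(578.4706/373.1798) + (0.0140 + 0.5·0.1877²)·7.2702] / (0.1877·√7.2702)
   = [0.438327 + 0.229852] / 0.506101 = 1.320248
d₂ = d₁ − σ√T = 1.320248 − 0.506101 = 0.814147
N(d₁) = 0.906624,  N(d₂) = 0.792220,  e^(−rT) = 0.903226
E₀ = V₀·N(d₁) − D·e^(−rT)·N(d₂)
   = 578.4706·0.906624 − 373.1798·0.903226·0.792220 = 257.425315
B₀ = V₀ − E₀ = 578.4706 − 257.425315 = 321.045285

B0=321.0453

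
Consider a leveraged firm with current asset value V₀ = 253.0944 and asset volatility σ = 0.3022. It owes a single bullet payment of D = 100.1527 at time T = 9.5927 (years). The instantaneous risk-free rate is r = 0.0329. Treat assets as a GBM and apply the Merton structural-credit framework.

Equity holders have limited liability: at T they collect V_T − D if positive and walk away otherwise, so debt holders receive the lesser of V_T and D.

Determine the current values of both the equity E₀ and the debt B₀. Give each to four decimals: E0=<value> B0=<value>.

E0=185.1098 B0=67.9846

d₁ = [ln(V₀/D) + (r + σ²/2)T] / (σ√T)
   = [ln(253.0944/100.1527) + (0.0329 + 0.5·0.3022²)·9.5927] / (0.3022·√9.5927)
   = [0.927067 + 0.753626] / 0.935976 = 1.795657
d₂ = d₁ − σ√T = 1.795657 − 0.935976 = 0.859680
N(d₁) = 0.963725,  N(d₂) = 0.805017,  e^(−rT) = 0.729351
E₀ = V₀·N(d₁) − D·e^(−rT)·N(d₂)
   = 253.0944·0.963725 − 100.1527·0.729351·0.805017 = 185.109812
B₀ = V₀ − E₀ = 253.0944 − 185.109812 = 67.984588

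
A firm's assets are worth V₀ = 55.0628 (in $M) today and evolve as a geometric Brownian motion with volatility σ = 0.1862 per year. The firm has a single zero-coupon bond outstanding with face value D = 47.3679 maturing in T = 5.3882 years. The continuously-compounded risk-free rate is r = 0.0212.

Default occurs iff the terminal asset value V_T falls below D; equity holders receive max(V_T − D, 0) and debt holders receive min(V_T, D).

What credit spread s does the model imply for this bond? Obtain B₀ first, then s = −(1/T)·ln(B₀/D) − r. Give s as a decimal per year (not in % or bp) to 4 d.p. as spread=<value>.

d₁ = [ln(V₀/D) + (r + σ²/2)T] / (σ√T)
   = [ln(55.0628/47.3679) + (0.0212 + 0.5·0.1862²)·5.3882] / (0.1862·√5.3882)
   = [0.150530 + 0.207635] / 0.432217 = 0.828670
d₂ = d₁ − σ√T = 0.828670 − 0.432217 = 0.396453
N(d₁) = 0.796354,  N(d₂) = 0.654115,  e^(−rT) = 0.892053
E₀ = V₀·N(d₁) − D·e^(−rT)·N(d₂)
   = 55.0628·0.796354 − 47.3679·0.892053·0.654115 = 16.210102
B₀ = V₀ − E₀ = 55.0628 − 16.210102 = 38.852698
spread = −(1/T)·ln(B₀/D) − r = −(1/5.3882)·ln(38.852698/47.3679) − 0.0212 = 0.01557801

spread=0.0156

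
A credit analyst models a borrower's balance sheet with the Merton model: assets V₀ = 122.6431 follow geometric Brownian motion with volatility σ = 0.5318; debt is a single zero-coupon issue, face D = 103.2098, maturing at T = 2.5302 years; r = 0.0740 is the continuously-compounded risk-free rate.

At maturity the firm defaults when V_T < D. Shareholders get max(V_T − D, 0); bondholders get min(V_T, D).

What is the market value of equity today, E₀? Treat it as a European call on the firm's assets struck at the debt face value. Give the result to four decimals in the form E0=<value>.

d₁ = [ln(V₀/D) + (r + σ²/2)T] / (σ√T)
   = [ln(122.6431/103.2098) + (0.0740 + 0.5·0.5318²)·2.5302] / (0.5318·√2.5302)
   = [0.172515 + 0.545019] / 0.845913 = 0.848236
d₂ = d₁ − σ√T = 0.848236 − 0.845913 = 0.002323
N(d₁) = 0.801847,  N(d₂) = 0.500927,  e^(−rT) = 0.829249
E₀ = V₀·N(d₁) − D·e^(−rT)·N(d₂)
   = 122.6431·0.801847 − 103.2098·0.829249·0.500927 = 55.468343

E0=55.4683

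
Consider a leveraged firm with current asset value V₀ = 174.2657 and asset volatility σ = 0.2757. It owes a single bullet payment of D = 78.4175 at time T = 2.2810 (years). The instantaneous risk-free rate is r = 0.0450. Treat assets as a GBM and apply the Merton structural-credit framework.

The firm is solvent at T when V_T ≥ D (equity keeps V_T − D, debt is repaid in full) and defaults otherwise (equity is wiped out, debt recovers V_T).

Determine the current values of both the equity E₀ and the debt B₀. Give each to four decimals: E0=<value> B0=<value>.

d₁ = [ln(V₀/D) + (r + σ²/2)T] / (σ√T)
   = [ln(174.2657/78.4175) + (0.0450 + 0.5·0.2757²)·2.2810] / (0.2757·√2.2810)
   = [0.798534 + 0.189335] / 0.416389 = 2.372466
d₂ = d₁ − σ√T = 2.372466 − 0.416389 = 1.956077
N(d₁) = 0.991165,  N(d₂) = 0.974772,  e^(−rT) = 0.902447
E₀ = V₀·N(d₁) − D·e^(−rT)·N(d₂)
   = 174.2657·0.991165 − 78.4175·0.902447·0.974772 = 103.743751
B₀ = V₀ − E₀ = 174.2657 − 103.743751 = 70.521949

E0=103.7438 B0=70.5219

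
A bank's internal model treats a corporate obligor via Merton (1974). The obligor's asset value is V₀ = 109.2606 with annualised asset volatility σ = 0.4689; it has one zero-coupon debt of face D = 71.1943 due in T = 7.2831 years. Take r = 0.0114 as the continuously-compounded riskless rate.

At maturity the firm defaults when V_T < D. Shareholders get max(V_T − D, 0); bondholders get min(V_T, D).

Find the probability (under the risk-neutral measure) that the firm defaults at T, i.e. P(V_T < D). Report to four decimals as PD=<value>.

PD=0.5904

d₁ = [ln(V₀/D) + (r + σ²/2)T] / (σ√T)
   = [ln(109.2606/71.1943) + (0.0114 + 0.5·0.4689²)·7.2831] / (0.4689·√7.2831)
   = [0.428323 + 0.883685] / 1.265431 = 1.036807
d₂ = d₁ − σ√T = 1.036807 − 1.265431 = -0.228623
risk-neutral PD = N(−d₂) = N(0.228623) = 0.590419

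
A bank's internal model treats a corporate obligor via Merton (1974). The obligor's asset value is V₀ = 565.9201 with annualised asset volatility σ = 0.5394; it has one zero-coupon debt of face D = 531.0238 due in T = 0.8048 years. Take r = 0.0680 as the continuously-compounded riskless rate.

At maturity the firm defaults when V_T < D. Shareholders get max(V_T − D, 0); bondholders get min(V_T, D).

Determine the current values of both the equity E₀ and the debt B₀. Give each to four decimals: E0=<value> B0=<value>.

d₁ = [ln(V₀/D) + (r + σ²/2)T] / (σ√T)
   = [ln(565.9201/531.0238) + (0.0680 + 0.5·0.5394²)·0.8048] / (0.5394·√0.8048)
   = [0.063646 + 0.171806] / 0.483899 = 0.486572
d₂ = d₁ − σ√T = 0.486572 − 0.483899 = 0.002673
N(d₁) = 0.686719,  N(d₂) = 0.501066,  e^(−rT) = 0.946744
E₀ = V₀·N(d₁) − D·e^(−rT)·N(d₂)
   = 565.9201·0.686719 − 531.0238·0.946744·0.501066 = 136.720276
B₀ = V₀ − E₀ = 565.9201 − 136.720276 = 429.199824

E0=136.7203 B0=429.1998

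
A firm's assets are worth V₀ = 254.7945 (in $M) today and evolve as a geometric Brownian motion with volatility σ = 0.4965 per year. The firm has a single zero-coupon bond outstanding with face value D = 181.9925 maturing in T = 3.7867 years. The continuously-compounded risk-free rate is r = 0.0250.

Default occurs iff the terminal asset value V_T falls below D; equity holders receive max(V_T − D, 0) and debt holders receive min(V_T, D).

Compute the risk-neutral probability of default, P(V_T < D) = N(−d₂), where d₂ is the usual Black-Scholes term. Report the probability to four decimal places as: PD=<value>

PD=0.5147

d₁ = [ln(V₀/D) + (r + σ²/2)T] / (σ√T)
   = [ln(254.7945/181.9925) + (0.0250 + 0.5·0.4965²)·3.7867] / (0.4965·√3.7867)
   = [0.336492 + 0.561401] / 0.966161 = 0.929341
d₂ = d₁ − σ√T = 0.929341 − 0.966161 = -0.036821
risk-neutral PD = N(−d₂) = N(0.036821) = 0.514686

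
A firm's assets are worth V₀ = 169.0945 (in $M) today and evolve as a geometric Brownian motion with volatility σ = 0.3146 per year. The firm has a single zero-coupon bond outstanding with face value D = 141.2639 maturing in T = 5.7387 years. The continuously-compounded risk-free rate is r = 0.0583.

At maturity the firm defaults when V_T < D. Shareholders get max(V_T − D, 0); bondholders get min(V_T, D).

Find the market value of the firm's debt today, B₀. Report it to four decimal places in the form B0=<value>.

B0=87.1592

d₁ = [ln(V₀/D) + (r + σ²/2)T] / (σ√T)
   = [ln(169.0945/141.2639) + (0.0583 + 0.5·0.3146²)·5.7387] / (0.3146·√5.7387)
   = [0.179828 + 0.618555] / 0.753643 = 1.059365
d₂ = d₁ − σ√T = 1.059365 − 0.753643 = 0.305723
N(d₁) = 0.855283,  N(d₂) = 0.620092,  e^(−rT) = 0.715648
E₀ = V₀·N(d₁) − D·e^(−rT)·N(d₂)
   = 169.0945·0.855283 − 141.2639·0.715648·0.620092 = 81.935308
B₀ = V₀ − E₀ = 169.0945 − 81.935308 = 87.159192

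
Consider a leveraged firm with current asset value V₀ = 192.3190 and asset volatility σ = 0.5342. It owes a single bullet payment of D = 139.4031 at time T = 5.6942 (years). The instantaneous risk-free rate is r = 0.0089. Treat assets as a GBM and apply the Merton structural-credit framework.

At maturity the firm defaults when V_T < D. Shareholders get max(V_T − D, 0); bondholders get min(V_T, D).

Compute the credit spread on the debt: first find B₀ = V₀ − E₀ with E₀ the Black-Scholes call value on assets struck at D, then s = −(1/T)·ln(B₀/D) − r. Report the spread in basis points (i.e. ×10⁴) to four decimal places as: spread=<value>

d₁ = [ln(V₀/D) + (r + σ²/2)T] / (σ√T)
   = [ln(192.3190/139.4031) + (0.0089 + 0.5·0.5342²)·5.6942] / (0.5342·√5.6942)
   = [0.321786 + 0.863154] / 1.274736 = 0.929557
d₂ = d₁ − σ√T = 0.929557 − 1.274736 = -0.345179
N(d₁) = 0.823700,  N(d₂) = 0.364980,  e^(−rT) = 0.950584
E₀ = V₀·N(d₁) − D·e^(−rT)·N(d₂)
   = 192.3190·0.823700 − 139.4031·0.950584·0.364980 = 110.048016
B₀ = V₀ − E₀ = 192.3190 − 110.048016 = 82.270984
spread = −(1/T)·ln(B₀/D) − r = −(1/5.6942)·ln(82.270984/139.4031) − 0.0089 = 0.08371200
in basis points: 0.08371200 × 10⁴ = 837.1200 bp

spread=837.1200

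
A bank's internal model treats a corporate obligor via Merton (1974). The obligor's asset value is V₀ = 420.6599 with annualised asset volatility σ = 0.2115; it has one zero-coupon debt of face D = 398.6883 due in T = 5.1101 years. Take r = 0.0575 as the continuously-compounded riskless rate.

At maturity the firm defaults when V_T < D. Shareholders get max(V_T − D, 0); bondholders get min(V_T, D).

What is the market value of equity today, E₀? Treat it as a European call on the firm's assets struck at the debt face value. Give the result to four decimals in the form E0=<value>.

d₁ = [ln(V₀/D) + (r + σ²/2)T] / (σ√T)
   = [ln(420.6599/398.6883) + (0.0575 + 0.5·0.2115²)·5.1101] / (0.2115·√5.1101)
   = [0.053645 + 0.408124] / 0.478107 = 0.965827
d₂ = d₁ − σ√T = 0.965827 − 0.478107 = 0.487720
N(d₁) = 0.832935,  N(d₂) = 0.687126,  e^(−rT) = 0.745403
E₀ = V₀·N(d₁) − D·e^(−rT)·N(d₂)
   = 420.6599·0.832935 − 398.6883·0.745403·0.687126 = 146.179838

E0=146.1798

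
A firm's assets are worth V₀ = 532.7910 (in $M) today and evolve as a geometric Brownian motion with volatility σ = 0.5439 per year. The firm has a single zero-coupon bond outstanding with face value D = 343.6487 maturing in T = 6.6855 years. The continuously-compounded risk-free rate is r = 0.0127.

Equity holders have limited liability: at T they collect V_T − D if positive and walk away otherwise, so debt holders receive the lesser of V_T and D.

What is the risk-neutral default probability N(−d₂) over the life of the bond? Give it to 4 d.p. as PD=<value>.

PD=0.6297

d₁ = [ln(V₀/D) + (r + σ²/2)T] / (σ√T)
   = [ln(532.7910/343.6487) + (0.0127 + 0.5·0.5439²)·6.6855] / (0.5439·√6.6855)
   = [0.438509 + 1.073782] / 1.406326 = 1.075349
d₂ = d₁ − σ√T = 1.075349 − 1.406326 = -0.330977
risk-neutral PD = N(−d₂) = N(0.330977) = 0.629669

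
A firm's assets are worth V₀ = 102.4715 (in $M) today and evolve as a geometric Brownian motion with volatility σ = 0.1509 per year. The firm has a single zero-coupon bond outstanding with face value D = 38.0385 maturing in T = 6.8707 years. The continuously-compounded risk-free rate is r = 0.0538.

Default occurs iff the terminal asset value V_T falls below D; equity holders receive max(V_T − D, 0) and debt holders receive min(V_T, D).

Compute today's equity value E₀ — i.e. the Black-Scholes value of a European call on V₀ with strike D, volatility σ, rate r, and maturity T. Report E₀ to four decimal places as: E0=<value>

d₁ = [ln(V₀/D) + (r + σ²/2)T] / (σ√T)
   = [ln(102.4715/38.0385) + (0.0538 + 0.5·0.1509²)·6.8707] / (0.1509·√6.8707)
   = [0.990986 + 0.447869] / 0.395539 = 3.637704
d₂ = d₁ − σ√T = 3.637704 − 0.395539 = 3.242165
N(d₁) = 0.999862,  N(d₂) = 0.999407,  e^(−rT) = 0.690981
E₀ = V₀·N(d₁) − D·e^(−rT)·N(d₂)
   = 102.4715·0.999862 − 38.0385·0.690981·0.999407 = 76.189134

E0=76.1891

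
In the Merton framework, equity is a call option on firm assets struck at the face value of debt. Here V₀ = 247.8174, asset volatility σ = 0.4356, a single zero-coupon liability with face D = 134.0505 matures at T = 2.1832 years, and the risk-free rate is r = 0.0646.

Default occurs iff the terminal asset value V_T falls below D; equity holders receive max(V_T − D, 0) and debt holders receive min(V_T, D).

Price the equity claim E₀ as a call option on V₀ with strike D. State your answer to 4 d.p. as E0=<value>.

E0=137.6499

d₁ = [ln(V₀/D) + (r + σ²/2)T] / (σ√T)
   = [ln(247.8174/134.0505) + (0.0646 + 0.5·0.4356²)·2.1832] / (0.4356·√2.1832)
   = [0.614476 + 0.348163] / 0.643628 = 1.495645
d₂ = d₁ − σ√T = 1.495645 − 0.643628 = 0.852018
N(d₁) = 0.932627,  N(d₂) = 0.802898,  e^(−rT) = 0.868459
E₀ = V₀·N(d₁) − D·e^(−rT)·N(d₂)
   = 247.8174·0.932627 − 134.0505·0.868459·0.802898 = 137.649914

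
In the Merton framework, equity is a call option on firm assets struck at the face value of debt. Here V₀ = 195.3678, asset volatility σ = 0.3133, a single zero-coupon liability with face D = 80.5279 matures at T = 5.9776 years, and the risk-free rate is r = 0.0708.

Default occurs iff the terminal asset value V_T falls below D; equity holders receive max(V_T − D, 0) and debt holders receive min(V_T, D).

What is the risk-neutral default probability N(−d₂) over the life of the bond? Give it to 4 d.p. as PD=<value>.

d₁ = [ln(V₀/D) + (r + σ²/2)T] / (σ√T)
   = [ln(195.3678/80.5279) + (0.0708 + 0.5·0.3133²)·5.9776] / (0.3133·√5.9776)
   = [0.886280 + 0.716585] / 0.765991 = 2.092538
d₂ = d₁ − σ√T = 2.092538 − 0.765991 = 1.326546
risk-neutral PD = N(−d₂) = N(-1.326546) = 0.092329

PD=0.0923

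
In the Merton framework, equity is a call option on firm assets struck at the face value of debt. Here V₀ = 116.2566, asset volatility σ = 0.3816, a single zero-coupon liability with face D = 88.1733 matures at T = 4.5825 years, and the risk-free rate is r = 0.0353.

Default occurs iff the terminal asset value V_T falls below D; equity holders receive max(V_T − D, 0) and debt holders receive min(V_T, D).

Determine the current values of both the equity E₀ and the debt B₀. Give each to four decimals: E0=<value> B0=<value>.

d₁ = [ln(V₀/D) + (r + σ²/2)T] / (σ√T)
   = [ln(116.2566/88.1733) + (0.0353 + 0.5·0.3816²)·4.5825] / (0.3816·√4.5825)
   = [0.276496 + 0.495411] / 0.816883 = 0.944942
d₂ = d₁ − σ√T = 0.944942 − 0.816883 = 0.128059
N(d₁) = 0.827656,  N(d₂) = 0.550949,  e^(−rT) = 0.850643
E₀ = V₀·N(d₁) − D·e^(−rT)·N(d₂)
   = 116.2566·0.827656 − 88.1733·0.850643·0.550949 = 54.897041
B₀ = V₀ − E₀ = 116.2566 − 54.897041 = 61.359559

E0=54.8970 B0=61.3596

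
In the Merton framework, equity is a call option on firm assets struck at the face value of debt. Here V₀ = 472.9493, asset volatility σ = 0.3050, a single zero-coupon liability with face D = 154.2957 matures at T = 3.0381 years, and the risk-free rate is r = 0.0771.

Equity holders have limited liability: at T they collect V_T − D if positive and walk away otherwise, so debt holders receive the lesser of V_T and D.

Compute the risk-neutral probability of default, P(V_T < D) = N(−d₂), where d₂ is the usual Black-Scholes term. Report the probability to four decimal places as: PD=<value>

d₁ = [ln(V₀/D) + (r + σ²/2)T] / (σ√T)
   = [ln(472.9493/154.2957) + (0.0771 + 0.5·0.3050²)·3.0381] / (0.3050·√3.0381)
   = [1.120117 + 0.375547] / 0.531619 = 2.813412
d₂ = d₁ − σ√T = 2.813412 − 0.531619 = 2.281792
risk-neutral PD = N(−d₂) = N(-2.281792) = 0.011251

PD=0.0113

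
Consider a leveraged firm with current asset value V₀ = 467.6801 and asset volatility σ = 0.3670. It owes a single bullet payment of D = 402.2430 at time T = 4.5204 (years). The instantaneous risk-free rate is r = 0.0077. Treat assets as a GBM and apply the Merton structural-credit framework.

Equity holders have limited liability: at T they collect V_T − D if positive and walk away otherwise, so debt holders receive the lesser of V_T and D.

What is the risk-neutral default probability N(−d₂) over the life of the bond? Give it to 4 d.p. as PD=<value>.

d₁ = [ln(V₀/D) + (r + σ²/2)T] / (σ√T)
   = [ln(467.6801/402.2430) + (0.0077 + 0.5·0.3670²)·4.5204] / (0.3670·√4.5204)
   = [0.150728 + 0.339231] / 0.780287 = 0.627922
d₂ = d₁ − σ√T = 0.627922 − 0.780287 = -0.152366
risk-neutral PD = N(−d₂) = N(0.152366) = 0.560551

PD=0.5606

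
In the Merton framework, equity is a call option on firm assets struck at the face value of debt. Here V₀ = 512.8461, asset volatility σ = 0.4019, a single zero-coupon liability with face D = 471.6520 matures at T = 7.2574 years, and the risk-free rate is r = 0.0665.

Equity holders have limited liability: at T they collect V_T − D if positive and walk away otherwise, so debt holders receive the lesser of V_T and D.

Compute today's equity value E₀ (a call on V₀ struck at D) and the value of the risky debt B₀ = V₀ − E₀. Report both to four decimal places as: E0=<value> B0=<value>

d₁ = [ln(V₀/D) + (r + σ²/2)T] / (σ√T)
   = [ln(512.8461/471.6520) + (0.0665 + 0.5·0.4019²)·7.2574] / (0.4019·√7.2574)
   = [0.083734 + 1.068738] / 1.082701 = 1.064442
d₂ = d₁ − σ√T = 1.064442 − 1.082701 = -0.018259
N(d₁) = 0.856436,  N(d₂) = 0.492716,  e^(−rT) = 0.617166
E₀ = V₀·N(d₁) − D·e^(−rT)·N(d₂)
   = 512.8461·0.856436 − 471.6520·0.617166·0.492716 = 295.796167
B₀ = V₀ − E₀ = 512.8461 − 295.796167 = 217.049933

E0=295.7962 B0=217.0499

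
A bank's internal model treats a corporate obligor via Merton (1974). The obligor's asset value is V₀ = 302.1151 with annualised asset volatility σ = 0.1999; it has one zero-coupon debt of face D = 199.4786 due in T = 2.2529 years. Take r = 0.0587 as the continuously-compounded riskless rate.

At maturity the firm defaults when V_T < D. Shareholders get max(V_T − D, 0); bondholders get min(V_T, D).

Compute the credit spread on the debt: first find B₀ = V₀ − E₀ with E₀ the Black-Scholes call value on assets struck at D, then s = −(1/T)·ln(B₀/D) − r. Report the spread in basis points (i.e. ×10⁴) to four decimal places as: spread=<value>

spread=23.3725

d₁ = [ln(V₀/D) + (r + σ²/2)T] / (σ√T)
   = [ln(302.1151/199.4786) + (0.0587 + 0.5·0.1999²)·2.2529] / (0.1999·√2.2529)
   = [0.415101 + 0.177258] / 0.300043 = 1.974247
d₂ = d₁ − σ√T = 1.974247 − 0.300043 = 1.674204
N(d₁) = 0.975823,  N(d₂) = 0.952955,  e^(−rT) = 0.876126
E₀ = V₀·N(d₁) − D·e^(−rT)·N(d₂)
   = 302.1151·0.975823 − 199.4786·0.876126·0.952955 = 128.264531
B₀ = V₀ − E₀ = 302.1151 − 128.264531 = 173.850569
spread = −(1/T)·ln(B₀/D) − r = −(1/2.2529)·ln(173.850569/199.4786) − 0.0587 = 0.00233725
in basis points: 0.00233725 × 10⁴ = 23.3725 bp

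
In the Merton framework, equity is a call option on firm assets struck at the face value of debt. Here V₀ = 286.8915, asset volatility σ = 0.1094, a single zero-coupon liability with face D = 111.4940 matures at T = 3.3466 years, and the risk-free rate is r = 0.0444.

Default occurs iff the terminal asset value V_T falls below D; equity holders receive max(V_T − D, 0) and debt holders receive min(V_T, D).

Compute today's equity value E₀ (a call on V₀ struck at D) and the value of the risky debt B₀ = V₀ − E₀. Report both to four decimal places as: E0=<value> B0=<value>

E0=190.7922 B0=96.0993

d₁ = [ln(V₀/D) + (r + σ²/2)T] / (σ√T)
   = [ln(286.8915/111.4940) + (0.0444 + 0.5·0.1094²)·3.3466] / (0.1094·√3.3466)
   = [0.945133 + 0.168616] / 0.200133 = 5.565038
d₂ = d₁ − σ√T = 5.565038 − 0.200133 = 5.364904
N(d₁) = 1.000000,  N(d₂) = 1.000000,  e^(−rT) = 0.861923
E₀ = V₀·N(d₁) − D·e^(−rT)·N(d₂)
   = 286.8915·1.000000 − 111.4940·0.861923·1.000000 = 190.792228
B₀ = V₀ − E₀ = 286.8915 − 190.792228 = 96.099272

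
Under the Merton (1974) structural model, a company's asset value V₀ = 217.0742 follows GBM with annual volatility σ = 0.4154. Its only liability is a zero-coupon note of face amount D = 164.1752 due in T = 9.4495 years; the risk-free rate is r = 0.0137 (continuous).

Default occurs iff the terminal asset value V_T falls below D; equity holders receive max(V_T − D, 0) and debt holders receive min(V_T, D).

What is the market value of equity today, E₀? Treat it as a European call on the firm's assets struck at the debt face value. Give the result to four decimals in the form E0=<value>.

d₁ = [ln(V₀/D) + (r + σ²/2)T] / (σ√T)
   = [ln(217.0742/164.1752) + (0.0137 + 0.5·0.4154²)·9.4495] / (0.4154·√9.4495)
   = [0.279305 + 0.944748] / 1.276941 = 0.958582
d₂ = d₁ − σ√T = 0.958582 − 1.276941 = -0.318359
N(d₁) = 0.831115,  N(d₂) = 0.375106,  e^(−rT) = 0.878571
E₀ = V₀·N(d₁) − D·e^(−rT)·N(d₂)
   = 217.0742·0.831115 − 164.1752·0.878571·0.375106 = 126.308509

E0=126.3085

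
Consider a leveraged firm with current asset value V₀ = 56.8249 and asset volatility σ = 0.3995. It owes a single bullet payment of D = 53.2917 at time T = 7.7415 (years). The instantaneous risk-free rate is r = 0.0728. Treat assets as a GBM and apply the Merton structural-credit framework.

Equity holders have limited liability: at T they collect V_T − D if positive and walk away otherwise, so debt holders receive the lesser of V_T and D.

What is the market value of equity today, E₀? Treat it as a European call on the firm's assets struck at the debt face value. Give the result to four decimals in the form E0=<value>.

E0=34.0924

d₁ = [ln(V₀/D) + (r + σ²/2)T] / (σ√T)
   = [ln(56.8249/53.2917) + (0.0728 + 0.5·0.3995²)·7.7415] / (0.3995·√7.7415)
   = [0.064194 + 1.181354] / 1.111551 = 1.120550
d₂ = d₁ − σ√T = 1.120550 − 1.111551 = 0.008999
N(d₁) = 0.868760,  N(d₂) = 0.503590,  e^(−rT) = 0.569167
E₀ = V₀·N(d₁) − D·e^(−rT)·N(d₂)
   = 56.8249·0.868760 − 53.2917·0.569167·0.503590 = 34.092380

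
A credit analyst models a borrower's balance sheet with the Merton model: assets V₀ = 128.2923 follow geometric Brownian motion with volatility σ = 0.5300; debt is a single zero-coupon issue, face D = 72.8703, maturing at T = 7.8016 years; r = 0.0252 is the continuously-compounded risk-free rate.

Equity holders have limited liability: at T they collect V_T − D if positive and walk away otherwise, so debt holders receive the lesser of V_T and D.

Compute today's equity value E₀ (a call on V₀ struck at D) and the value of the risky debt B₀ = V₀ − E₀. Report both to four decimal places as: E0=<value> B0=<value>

d₁ = [ln(V₀/D) + (r + σ²/2)T] / (σ√T)
   = [ln(128.2923/72.8703) + (0.0252 + 0.5·0.5300²)·7.8016] / (0.5300·√7.8016)
   = [0.565630 + 1.292335] / 1.480361 = 1.255076
d₂ = d₁ − σ√T = 1.255076 − 1.480361 = -0.225286
N(d₁) = 0.895274,  N(d₂) = 0.410878,  e^(−rT) = 0.821519
E₀ = V₀·N(d₁) − D·e^(−rT)·N(d₂)
   = 128.2923·0.895274 − 72.8703·0.821519·0.410878 = 90.259837
B₀ = V₀ − E₀ = 128.2923 − 90.259837 = 38.032463

E0=90.2598 B0=38.0325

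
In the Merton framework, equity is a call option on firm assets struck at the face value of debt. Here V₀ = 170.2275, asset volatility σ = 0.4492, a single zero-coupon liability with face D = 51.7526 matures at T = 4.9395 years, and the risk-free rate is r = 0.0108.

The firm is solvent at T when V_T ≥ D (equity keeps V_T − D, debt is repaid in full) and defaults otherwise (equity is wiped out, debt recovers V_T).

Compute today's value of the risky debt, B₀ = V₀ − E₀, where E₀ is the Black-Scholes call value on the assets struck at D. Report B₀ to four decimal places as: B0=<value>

d₁ = [ln(V₀/D) + (r + σ²/2)T] / (σ√T)
   = [ln(170.2275/51.7526) + (0.0108 + 0.5·0.4492²)·4.9395] / (0.4492·√4.9395)
   = [1.190661 + 0.551694] / 0.998346 = 1.745241
d₂ = d₁ − σ√T = 1.745241 − 0.998346 = 0.746895
N(d₁) = 0.959529,  N(d₂) = 0.772437,  e^(−rT) = 0.948051
E₀ = V₀·N(d₁) − D·e^(−rT)·N(d₂)
   = 170.2275·0.959529 − 51.7526·0.948051·0.772437 = 125.439229
B₀ = V₀ − E₀ = 170.2275 − 125.439229 = 44.788271

B0=44.7883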